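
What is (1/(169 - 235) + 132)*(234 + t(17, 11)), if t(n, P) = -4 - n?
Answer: 618481/22 ≈ 28113.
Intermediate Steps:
(1/(169 - 235) + 132)*(234 + t(17, 11)) = (1/(169 - 235) + 132)*(234 + (-4 - 1*17)) = (1/(-66) + 132)*(234 + (-4 - 17)) = (-1/66 + 132)*(234 - 21) = (8711/66)*213 = 618481/22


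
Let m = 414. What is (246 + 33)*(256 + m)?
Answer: 186930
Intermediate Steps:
(246 + 33)*(256 + m) = (246 + 33)*(256 + 414) = 279*670 = 186930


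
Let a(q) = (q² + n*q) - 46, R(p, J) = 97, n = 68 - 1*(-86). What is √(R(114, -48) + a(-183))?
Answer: √5358 ≈ 73.198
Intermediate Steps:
n = 154 (n = 68 + 86 = 154)
a(q) = -46 + q² + 154*q (a(q) = (q² + 154*q) - 46 = -46 + q² + 154*q)
√(R(114, -48) + a(-183)) = √(97 + (-46 + (-183)² + 154*(-183))) = √(97 + (-46 + 33489 - 28182)) = √(97 + 5261) = √5358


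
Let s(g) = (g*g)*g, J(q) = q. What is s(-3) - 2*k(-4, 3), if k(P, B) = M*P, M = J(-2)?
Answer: -43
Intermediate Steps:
M = -2
s(g) = g³ (s(g) = g²*g = g³)
k(P, B) = -2*P
s(-3) - 2*k(-4, 3) = (-3)³ - (-4)*(-4) = -27 - 2*8 = -27 - 16 = -43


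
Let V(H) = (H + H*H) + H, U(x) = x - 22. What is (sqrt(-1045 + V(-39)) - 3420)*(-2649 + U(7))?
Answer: 9110880 - 2664*sqrt(398) ≈ 9.0577e+6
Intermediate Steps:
U(x) = -22 + x
V(H) = H**2 + 2*H (V(H) = (H + H**2) + H = H**2 + 2*H)
(sqrt(-1045 + V(-39)) - 3420)*(-2649 + U(7)) = (sqrt(-1045 - 39*(2 - 39)) - 3420)*(-2649 + (-22 + 7)) = (sqrt(-1045 - 39*(-37)) - 3420)*(-2649 - 15) = (sqrt(-1045 + 1443) - 3420)*(-2664) = (sqrt(398) - 3420)*(-2664) = (-3420 + sqrt(398))*(-2664) = 9110880 - 2664*sqrt(398)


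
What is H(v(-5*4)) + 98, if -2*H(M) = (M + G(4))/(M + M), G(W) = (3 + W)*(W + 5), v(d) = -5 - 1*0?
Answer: 1009/10 ≈ 100.90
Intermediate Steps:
v(d) = -5 (v(d) = -5 + 0 = -5)
G(W) = (3 + W)*(5 + W)
H(M) = -(63 + M)/(4*M) (H(M) = -(M + (15 + 4² + 8*4))/(2*(M + M)) = -(M + (15 + 16 + 32))/(2*(2*M)) = -(M + 63)*1/(2*M)/2 = -(63 + M)*1/(2*M)/2 = -(63 + M)/(4*M))
H(v(-5*4)) + 98 = (¼)*(-63 - 1*(-5))/(-5) + 98 = (¼)*(-⅕)*(-63 + 5) + 98 = (¼)*(-⅕)*(-58) + 98 = 29/10 + 98 = 1009/10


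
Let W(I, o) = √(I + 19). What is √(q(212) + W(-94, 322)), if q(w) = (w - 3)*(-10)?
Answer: √(-2090 + 5*I*√3) ≈ 0.09472 + 45.717*I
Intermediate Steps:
W(I, o) = √(19 + I)
q(w) = 30 - 10*w (q(w) = (-3 + w)*(-10) = 30 - 10*w)
√(q(212) + W(-94, 322)) = √((30 - 10*212) + √(19 - 94)) = √((30 - 2120) + √(-75)) = √(-2090 + 5*I*√3)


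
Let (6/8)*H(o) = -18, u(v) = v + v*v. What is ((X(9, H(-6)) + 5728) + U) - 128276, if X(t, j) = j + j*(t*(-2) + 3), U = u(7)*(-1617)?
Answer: -212764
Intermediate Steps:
u(v) = v + v²
H(o) = -24 (H(o) = (4/3)*(-18) = -24)
U = -90552 (U = (7*(1 + 7))*(-1617) = (7*8)*(-1617) = 56*(-1617) = -90552)
X(t, j) = j + j*(3 - 2*t) (X(t, j) = j + j*(-2*t + 3) = j + j*(3 - 2*t))
((X(9, H(-6)) + 5728) + U) - 128276 = ((2*(-24)*(2 - 1*9) + 5728) - 90552) - 128276 = ((2*(-24)*(2 - 9) + 5728) - 90552) - 128276 = ((2*(-24)*(-7) + 5728) - 90552) - 128276 = ((336 + 5728) - 90552) - 128276 = (6064 - 90552) - 128276 = -84488 - 128276 = -212764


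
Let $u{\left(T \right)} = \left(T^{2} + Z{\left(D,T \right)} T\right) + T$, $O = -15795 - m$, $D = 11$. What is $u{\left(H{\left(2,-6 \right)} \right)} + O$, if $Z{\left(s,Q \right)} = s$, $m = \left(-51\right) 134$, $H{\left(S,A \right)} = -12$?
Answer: $-8961$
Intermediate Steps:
$m = -6834$
$O = -8961$ ($O = -15795 - -6834 = -15795 + 6834 = -8961$)
$u{\left(T \right)} = T^{2} + 12 T$ ($u{\left(T \right)} = \left(T^{2} + 11 T\right) + T = T^{2} + 12 T$)
$u{\left(H{\left(2,-6 \right)} \right)} + O = - 12 \left(12 - 12\right) - 8961 = \left(-12\right) 0 - 8961 = 0 - 8961 = -8961$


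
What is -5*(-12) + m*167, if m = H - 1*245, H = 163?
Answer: -13634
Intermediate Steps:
m = -82 (m = 163 - 1*245 = 163 - 245 = -82)
-5*(-12) + m*167 = -5*(-12) - 82*167 = 60 - 13694 = -13634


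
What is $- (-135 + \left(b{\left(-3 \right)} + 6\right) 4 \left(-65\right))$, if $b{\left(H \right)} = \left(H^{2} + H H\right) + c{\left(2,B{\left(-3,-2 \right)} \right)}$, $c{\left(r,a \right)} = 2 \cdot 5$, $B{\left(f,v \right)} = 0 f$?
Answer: $8975$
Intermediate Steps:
$B{\left(f,v \right)} = 0$
$c{\left(r,a \right)} = 10$
$b{\left(H \right)} = 10 + 2 H^{2}$ ($b{\left(H \right)} = \left(H^{2} + H H\right) + 10 = \left(H^{2} + H^{2}\right) + 10 = 2 H^{2} + 10 = 10 + 2 H^{2}$)
$- (-135 + \left(b{\left(-3 \right)} + 6\right) 4 \left(-65\right)) = - (-135 + \left(\left(10 + 2 \left(-3\right)^{2}\right) + 6\right) 4 \left(-65\right)) = - (-135 + \left(\left(10 + 2 \cdot 9\right) + 6\right) 4 \left(-65\right)) = - (-135 + \left(\left(10 + 18\right) + 6\right) 4 \left(-65\right)) = - (-135 + \left(28 + 6\right) 4 \left(-65\right)) = - (-135 + 34 \cdot 4 \left(-65\right)) = - (-135 + 136 \left(-65\right)) = - (-135 - 8840) = \left(-1\right) \left(-8975\right) = 8975$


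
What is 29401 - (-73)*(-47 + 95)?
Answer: 32905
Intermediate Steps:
29401 - (-73)*(-47 + 95) = 29401 - (-73)*48 = 29401 - 1*(-3504) = 29401 + 3504 = 32905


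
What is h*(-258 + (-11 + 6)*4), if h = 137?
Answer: -38086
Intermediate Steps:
h*(-258 + (-11 + 6)*4) = 137*(-258 + (-11 + 6)*4) = 137*(-258 - 5*4) = 137*(-258 - 20) = 137*(-278) = -38086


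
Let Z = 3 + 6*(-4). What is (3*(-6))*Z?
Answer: 378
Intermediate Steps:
Z = -21 (Z = 3 - 24 = -21)
(3*(-6))*Z = (3*(-6))*(-21) = -18*(-21) = 378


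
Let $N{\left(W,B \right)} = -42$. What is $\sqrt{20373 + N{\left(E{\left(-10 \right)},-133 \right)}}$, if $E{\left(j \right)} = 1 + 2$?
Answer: $9 \sqrt{251} \approx 142.59$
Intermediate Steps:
$E{\left(j \right)} = 3$
$\sqrt{20373 + N{\left(E{\left(-10 \right)},-133 \right)}} = \sqrt{20373 - 42} = \sqrt{20331} = 9 \sqrt{251}$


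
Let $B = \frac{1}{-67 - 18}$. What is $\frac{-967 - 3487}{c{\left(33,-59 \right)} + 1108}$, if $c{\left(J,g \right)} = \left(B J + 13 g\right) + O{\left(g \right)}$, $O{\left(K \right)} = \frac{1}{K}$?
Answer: $- \frac{22336810}{1708083} \approx -13.077$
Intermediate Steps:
$B = - \frac{1}{85}$ ($B = \frac{1}{-85} = - \frac{1}{85} \approx -0.011765$)
$c{\left(J,g \right)} = \frac{1}{g} + 13 g - \frac{J}{85}$ ($c{\left(J,g \right)} = \left(- \frac{J}{85} + 13 g\right) + \frac{1}{g} = \left(13 g - \frac{J}{85}\right) + \frac{1}{g} = \frac{1}{g} + 13 g - \frac{J}{85}$)
$\frac{-967 - 3487}{c{\left(33,-59 \right)} + 1108} = \frac{-967 - 3487}{\left(\frac{1}{-59} + 13 \left(-59\right) - \frac{33}{85}\right) + 1108} = - \frac{4454}{\left(- \frac{1}{59} - 767 - \frac{33}{85}\right) + 1108} = - \frac{4454}{- \frac{3848537}{5015} + 1108} = - \frac{4454}{\frac{1708083}{5015}} = \left(-4454\right) \frac{5015}{1708083} = - \frac{22336810}{1708083}$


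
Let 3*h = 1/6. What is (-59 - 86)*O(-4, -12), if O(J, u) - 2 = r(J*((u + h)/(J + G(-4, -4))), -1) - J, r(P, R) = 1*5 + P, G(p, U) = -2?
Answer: -11890/27 ≈ -440.37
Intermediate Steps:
h = 1/18 (h = (1/6)/3 = (1*(⅙))/3 = (⅓)*(⅙) = 1/18 ≈ 0.055556)
r(P, R) = 5 + P
O(J, u) = 7 - J + J*(1/18 + u)/(-2 + J) (O(J, u) = 2 + ((5 + J*((u + 1/18)/(J - 2))) - J) = 2 + ((5 + J*((1/18 + u)/(-2 + J))) - J) = 2 + ((5 + J*(1/18 + u)/(-2 + J)) - J) = 2 + (5 - J + J*(1/18 + u)/(-2 + J)) = 7 - J + J*(1/18 + u)/(-2 + J))
(-59 - 86)*O(-4, -12) = (-59 - 86)*(((-2 - 4)*(7 - 1*(-4)) + (1/18)*(-4)*(1 + 18*(-12)))/(-2 - 4)) = -145*(-6*(7 + 4) + (1/18)*(-4)*(1 - 216))/(-6) = -(-145)*(-6*11 + (1/18)*(-4)*(-215))/6 = -(-145)*(-66 + 430/9)/6 = -(-145)*(-164)/(6*9) = -145*82/27 = -11890/27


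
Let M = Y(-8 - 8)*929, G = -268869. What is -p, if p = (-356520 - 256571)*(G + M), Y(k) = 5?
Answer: -161993356384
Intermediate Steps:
M = 4645 (M = 5*929 = 4645)
p = 161993356384 (p = (-356520 - 256571)*(-268869 + 4645) = -613091*(-264224) = 161993356384)
-p = -1*161993356384 = -161993356384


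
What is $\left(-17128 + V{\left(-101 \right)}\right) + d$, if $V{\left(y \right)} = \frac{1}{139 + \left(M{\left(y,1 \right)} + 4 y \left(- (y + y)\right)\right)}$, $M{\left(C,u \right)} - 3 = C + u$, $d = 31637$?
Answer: $\frac{1183441093}{81566} \approx 14509.0$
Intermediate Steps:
$M{\left(C,u \right)} = 3 + C + u$ ($M{\left(C,u \right)} = 3 + \left(C + u\right) = 3 + C + u$)
$V{\left(y \right)} = \frac{1}{143 + y - 8 y^{2}}$ ($V{\left(y \right)} = \frac{1}{139 + \left(\left(3 + y + 1\right) + 4 y \left(- (y + y)\right)\right)} = \frac{1}{139 + \left(\left(4 + y\right) + 4 y \left(- 2 y\right)\right)} = \frac{1}{139 - \left(-4 - y + 8 y^{2}\right)} = \frac{1}{139 + \left(4 + y - 8 y^{2}\right)} = \frac{1}{143 + y - 8 y^{2}}$)
$\left(-17128 + V{\left(-101 \right)}\right) + d = \left(-17128 + \frac{1}{143 - 101 - 8 \left(-101\right)^{2}}\right) + 31637 = \left(-17128 + \frac{1}{143 - 101 - 81608}\right) + 31637 = \left(-17128 + \frac{1}{-81566}\right) + 31637 = \left(-17128 - \frac{1}{81566}\right) + 31637 = - \frac{1397062449}{81566} + 31637 = \frac{1183441093}{81566}$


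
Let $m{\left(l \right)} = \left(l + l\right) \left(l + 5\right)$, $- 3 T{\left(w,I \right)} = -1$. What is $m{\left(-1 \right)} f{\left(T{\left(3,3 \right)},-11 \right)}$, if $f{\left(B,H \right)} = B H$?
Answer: $\frac{88}{3} \approx 29.333$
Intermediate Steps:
$T{\left(w,I \right)} = \frac{1}{3}$ ($T{\left(w,I \right)} = \left(- \frac{1}{3}\right) \left(-1\right) = \frac{1}{3}$)
$m{\left(l \right)} = 2 l \left(5 + l\right)$
$m{\left(-1 \right)} f{\left(T{\left(3,3 \right)},-11 \right)} = 2 \left(-1\right) \left(5 - 1\right) \frac{1}{3} \left(-11\right) = 2 \left(-1\right) 4 \left(- \frac{11}{3}\right) = \left(-8\right) \left(- \frac{11}{3}\right) = \frac{88}{3}$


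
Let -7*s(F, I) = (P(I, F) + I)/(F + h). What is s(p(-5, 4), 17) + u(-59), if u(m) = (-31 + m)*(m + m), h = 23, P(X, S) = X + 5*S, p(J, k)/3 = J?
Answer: 594761/56 ≈ 10621.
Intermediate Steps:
p(J, k) = 3*J
u(m) = 2*m*(-31 + m) (u(m) = (-31 + m)*(2*m) = 2*m*(-31 + m))
s(F, I) = -(2*I + 5*F)/(7*(23 + F)) (s(F, I) = -((I + 5*F) + I)/(7*(F + 23)) = -(2*I + 5*F)/(7*(23 + F)))
s(p(-5, 4), 17) + u(-59) = (-15*(-5) - 2*17)/(7*(23 + 3*(-5))) + 2*(-59)*(-31 - 59) = (-5*(-15) - 34)/(7*(23 - 15)) + 2*(-59)*(-90) = (⅐)*(75 - 34)/8 + 10620 = (⅐)*(⅛)*41 + 10620 = 41/56 + 10620 = 594761/56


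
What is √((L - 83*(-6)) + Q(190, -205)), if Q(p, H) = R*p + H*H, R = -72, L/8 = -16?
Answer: √28715 ≈ 169.46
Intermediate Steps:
L = -128 (L = 8*(-16) = -128)
Q(p, H) = H² - 72*p (Q(p, H) = -72*p + H*H = -72*p + H² = H² - 72*p)
√((L - 83*(-6)) + Q(190, -205)) = √((-128 - 83*(-6)) + ((-205)² - 72*190)) = √((-128 + 498) + (42025 - 13680)) = √(370 + 28345) = √28715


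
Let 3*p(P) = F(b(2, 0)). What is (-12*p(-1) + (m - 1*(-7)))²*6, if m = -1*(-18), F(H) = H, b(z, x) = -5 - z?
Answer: 16854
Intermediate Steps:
p(P) = -7/3 (p(P) = (-5 - 1*2)/3 = (-5 - 2)/3 = (⅓)*(-7) = -7/3)
m = 18
(-12*p(-1) + (m - 1*(-7)))²*6 = (-12*(-7/3) + (18 - 1*(-7)))²*6 = (28 + (18 + 7))²*6 = (28 + 25)²*6 = 53²*6 = 2809*6 = 16854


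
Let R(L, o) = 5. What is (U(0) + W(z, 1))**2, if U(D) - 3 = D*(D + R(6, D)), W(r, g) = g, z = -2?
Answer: 16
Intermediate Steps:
U(D) = 3 + D*(5 + D) (U(D) = 3 + D*(D + 5) = 3 + D*(5 + D))
(U(0) + W(z, 1))**2 = ((3 + 0**2 + 5*0) + 1)**2 = ((3 + 0 + 0) + 1)**2 = (3 + 1)**2 = 4**2 = 16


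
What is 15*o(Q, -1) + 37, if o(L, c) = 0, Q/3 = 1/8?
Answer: 37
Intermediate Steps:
Q = 3/8 ≈ 0.37500
15*o(Q, -1) + 37 = 15*0 + 37 = 0 + 37 = 37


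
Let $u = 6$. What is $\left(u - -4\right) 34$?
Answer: $340$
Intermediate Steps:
$\left(u - -4\right) 34 = \left(6 - -4\right) 34 = \left(6 + 4\right) 34 = 10 \cdot 34 = 340$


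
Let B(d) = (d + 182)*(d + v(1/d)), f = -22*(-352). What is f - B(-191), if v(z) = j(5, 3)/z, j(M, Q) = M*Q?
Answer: -19760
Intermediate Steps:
f = 7744
v(z) = 15/z (v(z) = (5*3)/z = 15/z)
B(d) = 16*d*(182 + d) (B(d) = (d + 182)*(d + 15/(1/d)) = (182 + d)*(d + 15*d) = (182 + d)*(16*d) = 16*d*(182 + d))
f - B(-191) = 7744 - 16*(-191)*(182 - 191) = 7744 - 16*(-191)*(-9) = 7744 - 1*27504 = 7744 - 27504 = -19760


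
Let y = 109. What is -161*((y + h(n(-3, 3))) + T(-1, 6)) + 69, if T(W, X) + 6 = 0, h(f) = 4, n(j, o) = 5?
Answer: -17158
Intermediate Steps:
T(W, X) = -6 (T(W, X) = -6 + 0 = -6)
-161*((y + h(n(-3, 3))) + T(-1, 6)) + 69 = -161*((109 + 4) - 6) + 69 = -161*(113 - 6) + 69 = -161*107 + 69 = -17227 + 69 = -17158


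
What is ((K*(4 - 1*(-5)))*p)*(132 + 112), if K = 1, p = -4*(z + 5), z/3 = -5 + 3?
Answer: 8784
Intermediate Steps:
z = -6 (z = 3*(-5 + 3) = 3*(-2) = -6)
p = 4 (p = -4*(-6 + 5) = -4*(-1) = 4)
((K*(4 - 1*(-5)))*p)*(132 + 112) = ((1*(4 - 1*(-5)))*4)*(132 + 112) = ((1*(4 + 5))*4)*244 = ((1*9)*4)*244 = (9*4)*244 = 36*244 = 8784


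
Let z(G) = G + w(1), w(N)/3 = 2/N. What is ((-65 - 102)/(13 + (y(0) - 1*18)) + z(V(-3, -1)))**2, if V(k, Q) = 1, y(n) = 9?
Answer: 19321/16 ≈ 1207.6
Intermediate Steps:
w(N) = 6/N (w(N) = 3*(2/N) = 6/N)
z(G) = 6 + G (z(G) = G + 6/1 = G + 6*1 = G + 6 = 6 + G)
((-65 - 102)/(13 + (y(0) - 1*18)) + z(V(-3, -1)))**2 = ((-65 - 102)/(13 + (9 - 1*18)) + (6 + 1))**2 = (-167/(13 + (9 - 18)) + 7)**2 = (-167/(13 - 9) + 7)**2 = (-167/4 + 7)**2 = (-139/4)**2 = 19321/16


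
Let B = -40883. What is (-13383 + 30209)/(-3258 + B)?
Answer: -16826/44141 ≈ -0.38119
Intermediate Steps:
(-13383 + 30209)/(-3258 + B) = (-13383 + 30209)/(-3258 - 40883) = 16826/(-44141) = 16826*(-1/44141) = -16826/44141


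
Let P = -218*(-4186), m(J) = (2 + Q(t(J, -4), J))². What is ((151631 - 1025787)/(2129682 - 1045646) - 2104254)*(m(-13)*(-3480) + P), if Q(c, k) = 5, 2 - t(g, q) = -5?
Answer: -423157784807893100/271009 ≈ -1.5614e+12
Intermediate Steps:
t(g, q) = 7 (t(g, q) = 2 - 1*(-5) = 2 + 5 = 7)
m(J) = 49 (m(J) = (2 + 5)² = 7² = 49)
P = 912548
((151631 - 1025787)/(2129682 - 1045646) - 2104254)*(m(-13)*(-3480) + P) = ((151631 - 1025787)/(2129682 - 1045646) - 2104254)*(49*(-3480) + 912548) = (-874156/1084036 - 2104254)*(-170520 + 912548) = (-874156*1/1084036 - 2104254)*742028 = (-218539/271009 - 2104254)*742028 = -570271990825/271009*742028 = -423157784807893100/271009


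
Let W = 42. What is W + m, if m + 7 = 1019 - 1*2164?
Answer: -1110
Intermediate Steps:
m = -1152 (m = -7 + (1019 - 1*2164) = -7 + (1019 - 2164) = -7 - 1145 = -1152)
W + m = 42 - 1152 = -1110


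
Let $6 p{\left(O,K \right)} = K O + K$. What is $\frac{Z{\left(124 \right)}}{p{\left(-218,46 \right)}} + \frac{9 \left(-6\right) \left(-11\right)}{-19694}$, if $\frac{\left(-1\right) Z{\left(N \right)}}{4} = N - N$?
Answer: $- \frac{297}{9847} \approx -0.030161$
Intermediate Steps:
$Z{\left(N \right)} = 0$ ($Z{\left(N \right)} = - 4 \left(N - N\right) = \left(-4\right) 0 = 0$)
$p{\left(O,K \right)} = \frac{K}{6} + \frac{K O}{6}$ ($p{\left(O,K \right)} = \frac{K O + K}{6} = \frac{K + K O}{6} = \frac{K}{6} + \frac{K O}{6}$)
$\frac{Z{\left(124 \right)}}{p{\left(-218,46 \right)}} + \frac{9 \left(-6\right) \left(-11\right)}{-19694} = \frac{0}{\frac{1}{6} \cdot 46 \left(1 - 218\right)} + \frac{9 \left(-6\right) \left(-11\right)}{-19694} = \frac{0}{\frac{1}{6} \cdot 46 \left(-217\right)} + \left(-54\right) \left(-11\right) \left(- \frac{1}{19694}\right) = \frac{0}{- \frac{4991}{3}} + 594 \left(- \frac{1}{19694}\right) = 0 \left(- \frac{3}{4991}\right) - \frac{297}{9847} = 0 - \frac{297}{9847} = - \frac{297}{9847}$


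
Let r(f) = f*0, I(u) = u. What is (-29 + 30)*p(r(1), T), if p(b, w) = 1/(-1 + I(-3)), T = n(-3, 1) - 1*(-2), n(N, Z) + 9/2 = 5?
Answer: -¼ ≈ -0.25000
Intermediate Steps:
r(f) = 0
n(N, Z) = ½ (n(N, Z) = -9/2 + 5 = ½)
T = 5/2 (T = ½ - 1*(-2) = ½ + 2 = 5/2 ≈ 2.5000)
p(b, w) = -¼ (p(b, w) = 1/(-1 - 3) = 1/(-4) = -¼)
(-29 + 30)*p(r(1), T) = (-29 + 30)*(-¼) = 1*(-¼) = -¼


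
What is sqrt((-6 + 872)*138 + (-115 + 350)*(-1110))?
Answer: I*sqrt(141342) ≈ 375.95*I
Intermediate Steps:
sqrt((-6 + 872)*138 + (-115 + 350)*(-1110)) = sqrt(866*138 + 235*(-1110)) = sqrt(119508 - 260850) = sqrt(-141342) = I*sqrt(141342)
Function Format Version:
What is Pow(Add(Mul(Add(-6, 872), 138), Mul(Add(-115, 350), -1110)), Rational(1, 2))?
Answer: Mul(I, Pow(141342, Rational(1, 2))) ≈ Mul(375.95, I)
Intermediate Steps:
Pow(Add(Mul(Add(-6, 872), 138), Mul(Add(-115, 350), -1110)), Rational(1, 2)) = Pow(Add(Mul(866, 138), Mul(235, -1110)), Rational(1, 2)) = Pow(Add(119508, -260850), Rational(1, 2)) = Pow(-141342, Rational(1, 2)) = Mul(I, Pow(141342, Rational(1, 2)))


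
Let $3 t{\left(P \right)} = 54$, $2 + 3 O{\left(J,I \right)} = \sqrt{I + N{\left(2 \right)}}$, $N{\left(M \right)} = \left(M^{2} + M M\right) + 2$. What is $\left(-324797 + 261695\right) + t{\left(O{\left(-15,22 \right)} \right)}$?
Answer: $-63084$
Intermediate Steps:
$N{\left(M \right)} = 2 + 2 M^{2}$ ($N{\left(M \right)} = \left(M^{2} + M^{2}\right) + 2 = 2 M^{2} + 2 = 2 + 2 M^{2}$)
$O{\left(J,I \right)} = - \frac{2}{3} + \frac{\sqrt{10 + I}}{3}$ ($O{\left(J,I \right)} = - \frac{2}{3} + \frac{\sqrt{I + \left(2 + 2 \cdot 2^{2}\right)}}{3} = - \frac{2}{3} + \frac{\sqrt{I + \left(2 + 2 \cdot 4\right)}}{3} = - \frac{2}{3} + \frac{\sqrt{I + \left(2 + 8\right)}}{3} = - \frac{2}{3} + \frac{\sqrt{I + 10}}{3} = - \frac{2}{3} + \frac{\sqrt{10 + I}}{3}$)
$t{\left(P \right)} = 18$ ($t{\left(P \right)} = \frac{1}{3} \cdot 54 = 18$)
$\left(-324797 + 261695\right) + t{\left(O{\left(-15,22 \right)} \right)} = \left(-324797 + 261695\right) + 18 = -63102 + 18 = -63084$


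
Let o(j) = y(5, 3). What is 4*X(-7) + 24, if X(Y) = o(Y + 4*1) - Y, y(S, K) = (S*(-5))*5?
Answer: -448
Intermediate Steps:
y(S, K) = -25*S (y(S, K) = -5*S*5 = -25*S)
o(j) = -125 (o(j) = -25*5 = -125)
X(Y) = -125 - Y
4*X(-7) + 24 = 4*(-125 - 1*(-7)) + 24 = 4*(-125 + 7) + 24 = 4*(-118) + 24 = -472 + 24 = -448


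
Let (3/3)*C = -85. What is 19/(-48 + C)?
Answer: -⅐ ≈ -0.14286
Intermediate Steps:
C = -85
19/(-48 + C) = 19/(-48 - 85) = 19/(-133) = 19*(-1/133) = -⅐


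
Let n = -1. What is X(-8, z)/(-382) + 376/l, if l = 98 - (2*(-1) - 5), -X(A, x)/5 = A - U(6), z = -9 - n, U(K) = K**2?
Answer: 60266/20055 ≈ 3.0050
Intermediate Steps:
z = -8 (z = -9 - 1*(-1) = -9 + 1 = -8)
X(A, x) = 180 - 5*A (X(A, x) = -5*(A - 1*6**2) = -5*(A - 1*36) = -5*(A - 36) = -5*(-36 + A) = 180 - 5*A)
l = 105 (l = 98 - (-2 - 5) = 98 - 1*(-7) = 98 + 7 = 105)
X(-8, z)/(-382) + 376/l = (180 - 5*(-8))/(-382) + 376/105 = (180 + 40)*(-1/382) + 376*(1/105) = 220*(-1/382) + 376/105 = -110/191 + 376/105 = 60266/20055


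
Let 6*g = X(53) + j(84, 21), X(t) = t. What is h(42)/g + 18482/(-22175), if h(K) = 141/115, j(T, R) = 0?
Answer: -18777548/27031325 ≈ -0.69466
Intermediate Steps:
h(K) = 141/115 (h(K) = 141*(1/115) = 141/115)
g = 53/6 (g = (53 + 0)/6 = (⅙)*53 = 53/6 ≈ 8.8333)
h(42)/g + 18482/(-22175) = 141/(115*(53/6)) + 18482/(-22175) = (141/115)*(6/53) + 18482*(-1/22175) = 846/6095 - 18482/22175 = -18777548/27031325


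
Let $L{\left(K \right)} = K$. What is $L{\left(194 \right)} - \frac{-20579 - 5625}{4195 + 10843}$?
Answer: $\frac{1471788}{7519} \approx 195.74$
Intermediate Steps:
$L{\left(194 \right)} - \frac{-20579 - 5625}{4195 + 10843} = 194 - \frac{-20579 - 5625}{4195 + 10843} = 194 - - \frac{26204}{15038} = 194 - \left(-26204\right) \frac{1}{15038} = 194 - - \frac{13102}{7519} = 194 + \frac{13102}{7519} = \frac{1471788}{7519}$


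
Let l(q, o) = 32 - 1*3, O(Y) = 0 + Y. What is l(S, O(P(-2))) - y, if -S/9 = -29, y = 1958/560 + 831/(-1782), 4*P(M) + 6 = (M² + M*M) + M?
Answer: 2159657/83160 ≈ 25.970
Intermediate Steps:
P(M) = -3/2 + M²/2 + M/4 (P(M) = -3/2 + ((M² + M*M) + M)/4 = -3/2 + ((M² + M²) + M)/4 = -3/2 + (2*M² + M)/4 = -3/2 + (M + 2*M²)/4 = -3/2 + (M²/2 + M/4) = -3/2 + M²/2 + M/4)
O(Y) = Y
y = 251983/83160 (y = 1958*(1/560) + 831*(-1/1782) = 979/280 - 277/594 = 251983/83160 ≈ 3.0301)
S = 261 (S = -9*(-29) = 261)
l(q, o) = 29 (l(q, o) = 32 - 3 = 29)
l(S, O(P(-2))) - y = 29 - 1*251983/83160 = 29 - 251983/83160 = 2159657/83160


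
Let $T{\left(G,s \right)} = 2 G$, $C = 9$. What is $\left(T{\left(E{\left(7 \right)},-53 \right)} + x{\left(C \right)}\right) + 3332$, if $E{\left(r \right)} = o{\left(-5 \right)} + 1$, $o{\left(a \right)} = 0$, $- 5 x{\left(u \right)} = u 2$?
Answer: $\frac{16652}{5} \approx 3330.4$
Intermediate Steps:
$x{\left(u \right)} = - \frac{2 u}{5}$ ($x{\left(u \right)} = - \frac{u 2}{5} = - \frac{2 u}{5}$)
$E{\left(r \right)} = 1$ ($E{\left(r \right)} = 0 + 1 = 1$)
$\left(T{\left(E{\left(7 \right)},-53 \right)} + x{\left(C \right)}\right) + 3332 = \left(2 \cdot 1 - \frac{18}{5}\right) + 3332 = \left(2 - \frac{18}{5}\right) + 3332 = - \frac{8}{5} + 3332 = \frac{16652}{5}$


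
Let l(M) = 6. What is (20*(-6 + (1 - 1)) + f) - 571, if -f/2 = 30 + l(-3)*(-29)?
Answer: -403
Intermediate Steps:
f = 288 (f = -2*(30 + 6*(-29)) = -2*(30 - 174) = -2*(-144) = 288)
(20*(-6 + (1 - 1)) + f) - 571 = (20*(-6 + (1 - 1)) + 288) - 571 = (20*(-6 + 0) + 288) - 571 = (20*(-6) + 288) - 571 = (-120 + 288) - 571 = 168 - 571 = -403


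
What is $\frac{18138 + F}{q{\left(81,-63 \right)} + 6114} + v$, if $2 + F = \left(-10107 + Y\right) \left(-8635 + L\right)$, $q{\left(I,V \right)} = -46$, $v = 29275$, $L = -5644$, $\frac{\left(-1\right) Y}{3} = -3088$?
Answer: $\frac{189696033}{6068} \approx 31262.0$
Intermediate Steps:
$Y = 9264$ ($Y = \left(-3\right) \left(-3088\right) = 9264$)
$F = 12037195$ ($F = -2 + \left(-10107 + 9264\right) \left(-8635 - 5644\right) = -2 - -12037197 = -2 + 12037197 = 12037195$)
$\frac{18138 + F}{q{\left(81,-63 \right)} + 6114} + v = \frac{18138 + 12037195}{-46 + 6114} + 29275 = \frac{12055333}{6068} + 29275 = \frac{189696033}{6068}$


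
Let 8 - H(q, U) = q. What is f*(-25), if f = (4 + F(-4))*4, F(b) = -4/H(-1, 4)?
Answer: -3200/9 ≈ -355.56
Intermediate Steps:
H(q, U) = 8 - q
F(b) = -4/9 (F(b) = -4/(8 - 1*(-1)) = -4/(8 + 1) = -4/9)
f = 128/9 (f = (4 - 4/9)*4 = (32/9)*4 = 128/9 ≈ 14.222)
f*(-25) = (128/9)*(-25) = -3200/9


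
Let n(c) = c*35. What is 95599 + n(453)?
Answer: 111454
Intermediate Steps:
n(c) = 35*c
95599 + n(453) = 95599 + 35*453 = 95599 + 15855 = 111454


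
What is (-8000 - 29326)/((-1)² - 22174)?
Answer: 12442/7391 ≈ 1.6834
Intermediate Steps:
(-8000 - 29326)/((-1)² - 22174) = -37326/(1 - 22174) = -37326/(-22173) = -37326*(-1/22173) = 12442/7391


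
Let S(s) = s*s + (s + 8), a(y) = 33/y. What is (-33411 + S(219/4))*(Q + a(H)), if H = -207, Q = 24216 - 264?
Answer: -802558130647/1104 ≈ -7.2696e+8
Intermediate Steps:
Q = 23952
S(s) = 8 + s + s² (S(s) = s² + (8 + s) = 8 + s + s²)
(-33411 + S(219/4))*(Q + a(H)) = (-33411 + (8 + 219/4 + (219/4)²))*(23952 + 33/(-207)) = (-33411 + (8 + 219*(¼) + (219*(¼))²))*(23952 + 33*(-1/207)) = (-33411 + (8 + 219/4 + (219/4)²))*(23952 - 11/69) = (-33411 + (8 + 219/4 + 47961/16))*(1652677/69) = (-33411 + 48965/16)*(1652677/69) = -485611/16*1652677/69 = -802558130647/1104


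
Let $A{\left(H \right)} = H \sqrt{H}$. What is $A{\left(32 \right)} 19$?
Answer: $2432 \sqrt{2} \approx 3439.4$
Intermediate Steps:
$A{\left(H \right)} = H^{\frac{3}{2}}$
$A{\left(32 \right)} 19 = 32^{\frac{3}{2}} \cdot 19 = 128 \sqrt{2} \cdot 19 = 2432 \sqrt{2}$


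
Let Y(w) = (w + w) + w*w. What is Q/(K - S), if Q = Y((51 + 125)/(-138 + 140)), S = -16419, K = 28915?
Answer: 3960/22667 ≈ 0.17470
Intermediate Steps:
Y(w) = w**2 + 2*w (Y(w) = 2*w + w**2 = w**2 + 2*w)
Q = 7920 (Q = ((51 + 125)/(-138 + 140))*(2 + (51 + 125)/(-138 + 140)) = (176/2)*(2 + 176/2) = (176*(1/2))*(2 + 176*(1/2)) = 88*(2 + 88) = 88*90 = 7920)
Q/(K - S) = 7920/(28915 - 1*(-16419)) = 7920/(28915 + 16419) = 7920/45334 = 7920*(1/45334) = 3960/22667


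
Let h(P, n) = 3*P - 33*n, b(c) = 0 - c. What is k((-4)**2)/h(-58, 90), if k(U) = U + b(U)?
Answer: 0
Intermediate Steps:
b(c) = -c
h(P, n) = -33*n + 3*P
k(U) = 0 (k(U) = U - U = 0)
k((-4)**2)/h(-58, 90) = 0/(-33*90 + 3*(-58)) = 0/(-2970 - 174) = 0/(-3144) = 0*(-1/3144) = 0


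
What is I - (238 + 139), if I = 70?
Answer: -307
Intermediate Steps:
I - (238 + 139) = 70 - (238 + 139) = 70 - 1*377 = 70 - 377 = -307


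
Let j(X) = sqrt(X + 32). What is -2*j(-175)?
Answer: -2*I*sqrt(143) ≈ -23.917*I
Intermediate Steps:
j(X) = sqrt(32 + X)
-2*j(-175) = -2*sqrt(32 - 175) = -2*I*sqrt(143)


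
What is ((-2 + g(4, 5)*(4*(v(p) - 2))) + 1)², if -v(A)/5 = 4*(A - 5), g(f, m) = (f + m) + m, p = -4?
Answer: 99341089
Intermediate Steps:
g(f, m) = f + 2*m
v(A) = 100 - 20*A (v(A) = -20*(A - 5) = -20*(-5 + A) = -5*(-20 + 4*A) = 100 - 20*A)
((-2 + g(4, 5)*(4*(v(p) - 2))) + 1)² = ((-2 + (4 + 2*5)*(4*((100 - 20*(-4)) - 2))) + 1)² = ((-2 + (4 + 10)*(4*((100 + 80) - 2))) + 1)² = ((-2 + 14*(4*(180 - 2))) + 1)² = ((-2 + 14*(4*178)) + 1)² = ((-2 + 14*712) + 1)² = ((-2 + 9968) + 1)² = (9966 + 1)² = 9967² = 99341089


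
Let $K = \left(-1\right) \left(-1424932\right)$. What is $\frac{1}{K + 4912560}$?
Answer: $\frac{1}{6337492} \approx 1.5779 \cdot 10^{-7}$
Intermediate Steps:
$K = 1424932$
$\frac{1}{K + 4912560} = \frac{1}{1424932 + 4912560} = \frac{1}{6337492}$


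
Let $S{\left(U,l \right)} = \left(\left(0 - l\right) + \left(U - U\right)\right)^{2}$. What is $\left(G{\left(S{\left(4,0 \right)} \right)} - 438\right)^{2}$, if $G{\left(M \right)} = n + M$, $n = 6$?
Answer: $186624$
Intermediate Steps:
$S{\left(U,l \right)} = l^{2}$ ($S{\left(U,l \right)} = \left(- l + 0\right)^{2} = \left(- l\right)^{2} = l^{2}$)
$G{\left(M \right)} = 6 + M$
$\left(G{\left(S{\left(4,0 \right)} \right)} - 438\right)^{2} = \left(\left(6 + 0^{2}\right) - 438\right)^{2} = \left(\left(6 + 0\right) - 438\right)^{2} = \left(6 - 438\right)^{2} = \left(-432\right)^{2} = 186624$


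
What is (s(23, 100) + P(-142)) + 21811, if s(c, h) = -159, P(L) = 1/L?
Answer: 3074583/142 ≈ 21652.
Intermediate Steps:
(s(23, 100) + P(-142)) + 21811 = (-159 + 1/(-142)) + 21811 = (-159 - 1/142) + 21811 = -22579/142 + 21811 = 3074583/142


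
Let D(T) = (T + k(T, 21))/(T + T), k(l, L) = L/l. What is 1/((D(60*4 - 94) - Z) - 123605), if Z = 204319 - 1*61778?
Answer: -42632/11346314935 ≈ -3.7573e-6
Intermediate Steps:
Z = 142541 (Z = 204319 - 61778 = 142541)
D(T) = (T + 21/T)/(2*T) (D(T) = (T + 21/T)/(T + T) = (T + 21/T)/((2*T)) = (T + 21/T)*(1/(2*T)) = (T + 21/T)/(2*T))
1/((D(60*4 - 94) - Z) - 123605) = 1/(((21 + (60*4 - 94)**2)/(2*(60*4 - 94)**2) - 1*142541) - 123605) = 1/(((21 + (240 - 94)**2)/(2*(240 - 94)**2) - 142541) - 123605) = 1/(((1/2)*(21 + 146**2)/146**2 - 142541) - 123605) = 1/(((1/2)*(1/21316)*(21 + 21316) - 142541) - 123605) = 1/(((1/2)*(1/21316)*21337 - 142541) - 123605) = 1/((21337/42632 - 142541) - 123605) = 1/(-6076786575/42632 - 123605) = 1/(-11346314935/42632) = -42632/11346314935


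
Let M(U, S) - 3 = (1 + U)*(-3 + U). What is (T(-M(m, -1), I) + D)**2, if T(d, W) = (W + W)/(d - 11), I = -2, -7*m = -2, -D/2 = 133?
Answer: 18712598436/265225 ≈ 70554.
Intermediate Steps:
D = -266 (D = -2*133 = -266)
m = 2/7 (m = -1/7*(-2) = 2/7 ≈ 0.28571)
M(U, S) = 3 + (1 + U)*(-3 + U)
T(d, W) = 2*W/(-11 + d) (T(d, W) = (2*W)/(-11 + d) = 2*W/(-11 + d))
(T(-M(m, -1), I) + D)**2 = (2*(-2)/(-11 - 2*(-2 + 2/7)/7) - 266)**2 = (2*(-2)/(-11 - 2*(-12)/(7*7)) - 266)**2 = (2*(-2)/(-11 - 1*(-24/49)) - 266)**2 = (2*(-2)/(-11 + 24/49) - 266)**2 = (2*(-2)/(-515/49) - 266)**2 = (2*(-2)*(-49/515) - 266)**2 = (196/515 - 266)**2 = (-136794/515)**2 = 18712598436/265225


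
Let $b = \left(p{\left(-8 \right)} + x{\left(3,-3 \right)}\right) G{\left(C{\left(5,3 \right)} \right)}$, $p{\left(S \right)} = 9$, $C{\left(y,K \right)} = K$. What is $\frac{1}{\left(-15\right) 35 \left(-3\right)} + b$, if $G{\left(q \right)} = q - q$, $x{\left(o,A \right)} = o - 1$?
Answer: $\frac{1}{1575} \approx 0.00063492$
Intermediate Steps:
$x{\left(o,A \right)} = -1 + o$
$G{\left(q \right)} = 0$
$b = 0$ ($b = \left(9 + \left(-1 + 3\right)\right) 0 = \left(9 + 2\right) 0 = 11 \cdot 0 = 0$)
$\frac{1}{\left(-15\right) 35 \left(-3\right)} + b = \frac{1}{\left(-15\right) 35 \left(-3\right)} + 0 = \frac{1}{\left(-525\right) \left(-3\right)} + 0 = \frac{1}{1575} + 0 = \frac{1}{1575}$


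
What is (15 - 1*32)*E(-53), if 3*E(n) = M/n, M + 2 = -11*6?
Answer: -1156/159 ≈ -7.2704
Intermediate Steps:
M = -68 (M = -2 - 11*6 = -2 - 66 = -68)
E(n) = -68/(3*n) (E(n) = (-68/n)/3 = -68/(3*n))
(15 - 1*32)*E(-53) = (15 - 1*32)*(-68/3/(-53)) = (15 - 32)*(-68/3*(-1/53)) = -17*68/159 = -1156/159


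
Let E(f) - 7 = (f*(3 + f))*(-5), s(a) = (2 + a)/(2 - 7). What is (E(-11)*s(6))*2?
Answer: 6928/5 ≈ 1385.6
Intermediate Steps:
s(a) = -2/5 - a/5 (s(a) = (2 + a)/(-5) = (2 + a)*(-1/5) = -2/5 - a/5)
E(f) = 7 - 5*f*(3 + f) (E(f) = 7 + (f*(3 + f))*(-5) = 7 - 5*f*(3 + f))
(E(-11)*s(6))*2 = ((7 - 15*(-11) - 5*(-11)**2)*(-2/5 - 1/5*6))*2 = ((7 + 165 - 5*121)*(-2/5 - 6/5))*2 = ((7 + 165 - 605)*(-8/5))*2 = -433*(-8/5)*2 = (3464/5)*2 = 6928/5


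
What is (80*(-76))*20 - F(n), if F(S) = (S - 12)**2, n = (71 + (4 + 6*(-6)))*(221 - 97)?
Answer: -23392576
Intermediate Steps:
n = 4836 (n = (71 + (4 - 36))*124 = (71 - 32)*124 = 39*124 = 4836)
F(S) = (-12 + S)**2
(80*(-76))*20 - F(n) = (80*(-76))*20 - (-12 + 4836)**2 = -6080*20 - 1*4824**2 = -121600 - 1*23270976 = -121600 - 23270976 = -23392576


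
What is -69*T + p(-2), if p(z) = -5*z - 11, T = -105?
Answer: 7244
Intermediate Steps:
p(z) = -11 - 5*z
-69*T + p(-2) = -69*(-105) + (-11 - 5*(-2)) = 7245 + (-11 + 10) = 7245 - 1 = 7244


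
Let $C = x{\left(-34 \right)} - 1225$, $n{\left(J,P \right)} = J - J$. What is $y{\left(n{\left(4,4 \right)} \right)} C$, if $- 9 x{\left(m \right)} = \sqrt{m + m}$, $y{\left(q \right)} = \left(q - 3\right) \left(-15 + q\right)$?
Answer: $-55125 - 10 i \sqrt{17} \approx -55125.0 - 41.231 i$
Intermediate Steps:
$n{\left(J,P \right)} = 0$
$y{\left(q \right)} = \left(-15 + q\right) \left(-3 + q\right)$ ($y{\left(q \right)} = \left(-3 + q\right) \left(-15 + q\right) = \left(-15 + q\right) \left(-3 + q\right)$)
$x{\left(m \right)} = - \frac{\sqrt{2} \sqrt{m}}{9}$ ($x{\left(m \right)} = - \frac{\sqrt{m + m}}{9} = - \frac{\sqrt{2 m}}{9} = - \frac{\sqrt{2} \sqrt{m}}{9}$)
$C = -1225 - \frac{2 i \sqrt{17}}{9}$ ($C = - \frac{\sqrt{2} \sqrt{-34}}{9} - 1225 = - \frac{\sqrt{2} i \sqrt{34}}{9} - 1225 = - \frac{2 i \sqrt{17}}{9} - 1225 = -1225 - \frac{2 i \sqrt{17}}{9} \approx -1225.0 - 0.91625 i$)
$y{\left(n{\left(4,4 \right)} \right)} C = \left(45 + 0^{2} - 0\right) \left(-1225 - \frac{2 i \sqrt{17}}{9}\right) = \left(45 + 0 + 0\right) \left(-1225 - \frac{2 i \sqrt{17}}{9}\right) = 45 \left(-1225 - \frac{2 i \sqrt{17}}{9}\right) = -55125 - 10 i \sqrt{17}$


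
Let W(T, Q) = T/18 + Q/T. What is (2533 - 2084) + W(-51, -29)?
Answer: 15189/34 ≈ 446.74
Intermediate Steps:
W(T, Q) = T/18 + Q/T (W(T, Q) = T*(1/18) + Q/T = T/18 + Q/T)
(2533 - 2084) + W(-51, -29) = (2533 - 2084) + ((1/18)*(-51) - 29/(-51)) = 449 + (-17/6 - 29*(-1/51)) = 449 + (-17/6 + 29/51) = 449 - 77/34 = 15189/34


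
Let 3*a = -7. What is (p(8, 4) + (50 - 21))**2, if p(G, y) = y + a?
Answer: 8464/9 ≈ 940.44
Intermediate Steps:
a = -7/3 (a = (1/3)*(-7) = -7/3 ≈ -2.3333)
p(G, y) = -7/3 + y (p(G, y) = y - 7/3 = -7/3 + y)
(p(8, 4) + (50 - 21))**2 = ((-7/3 + 4) + (50 - 21))**2 = (5/3 + 29)**2 = (92/3)**2 = 8464/9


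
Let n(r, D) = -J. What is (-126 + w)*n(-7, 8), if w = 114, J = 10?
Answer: 120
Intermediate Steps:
n(r, D) = -10 (n(r, D) = -1*10 = -10)
(-126 + w)*n(-7, 8) = (-126 + 114)*(-10) = -12*(-10) = 120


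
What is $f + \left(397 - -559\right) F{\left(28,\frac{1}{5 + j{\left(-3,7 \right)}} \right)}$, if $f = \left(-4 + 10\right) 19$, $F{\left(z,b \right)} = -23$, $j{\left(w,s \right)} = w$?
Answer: $-21874$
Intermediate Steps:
$f = 114$ ($f = 6 \cdot 19 = 114$)
$f + \left(397 - -559\right) F{\left(28,\frac{1}{5 + j{\left(-3,7 \right)}} \right)} = 114 + \left(397 - -559\right) \left(-23\right) = 114 + \left(397 + 559\right) \left(-23\right) = 114 + 956 \left(-23\right) = 114 - 21988 = -21874$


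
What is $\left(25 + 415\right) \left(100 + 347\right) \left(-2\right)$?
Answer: $-393360$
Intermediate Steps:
$\left(25 + 415\right) \left(100 + 347\right) \left(-2\right) = 440 \cdot 447 \left(-2\right) = 196680 \left(-2\right) = -393360$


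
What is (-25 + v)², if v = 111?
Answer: 7396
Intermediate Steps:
(-25 + v)² = (-25 + 111)² = 86² = 7396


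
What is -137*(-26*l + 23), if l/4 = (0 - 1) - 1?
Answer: -31647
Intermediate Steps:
l = -8 (l = 4*((0 - 1) - 1) = 4*(-1 - 1) = 4*(-2) = -8)
-137*(-26*l + 23) = -137*(-26*(-8) + 23) = -137*(208 + 23) = -137*231 = -31647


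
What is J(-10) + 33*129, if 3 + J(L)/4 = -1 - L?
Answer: 4281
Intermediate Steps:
J(L) = -16 - 4*L (J(L) = -12 + 4*(-1 - L) = -12 + (-4 - 4*L) = -16 - 4*L)
J(-10) + 33*129 = (-16 - 4*(-10)) + 33*129 = (-16 + 40) + 4257 = 24 + 4257 = 4281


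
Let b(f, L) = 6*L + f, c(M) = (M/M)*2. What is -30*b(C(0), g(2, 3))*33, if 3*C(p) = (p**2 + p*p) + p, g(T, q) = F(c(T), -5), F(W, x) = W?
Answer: -11880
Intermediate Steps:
c(M) = 2 (c(M) = 1*2 = 2)
g(T, q) = 2
C(p) = p/3 + 2*p**2/3 (C(p) = ((p**2 + p*p) + p)/3 = ((p**2 + p**2) + p)/3 = (2*p**2 + p)/3 = (p + 2*p**2)/3 = p/3 + 2*p**2/3)
b(f, L) = f + 6*L
-30*b(C(0), g(2, 3))*33 = -30*((1/3)*0*(1 + 2*0) + 6*2)*33 = -30*((1/3)*0*(1 + 0) + 12)*33 = -30*((1/3)*0*1 + 12)*33 = -30*(0 + 12)*33 = -30*12*33 = -360*33 = -11880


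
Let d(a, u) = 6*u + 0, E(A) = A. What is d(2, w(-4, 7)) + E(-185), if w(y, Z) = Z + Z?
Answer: -101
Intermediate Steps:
w(y, Z) = 2*Z
d(a, u) = 6*u
d(2, w(-4, 7)) + E(-185) = 6*(2*7) - 185 = 6*14 - 185 = 84 - 185 = -101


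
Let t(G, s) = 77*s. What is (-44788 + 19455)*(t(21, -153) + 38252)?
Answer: -670589843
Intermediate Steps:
(-44788 + 19455)*(t(21, -153) + 38252) = (-44788 + 19455)*(77*(-153) + 38252) = -25333*(-11781 + 38252) = -25333*26471 = -670589843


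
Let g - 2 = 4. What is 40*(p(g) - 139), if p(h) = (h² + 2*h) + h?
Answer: -3400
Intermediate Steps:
g = 6 (g = 2 + 4 = 6)
p(h) = h² + 3*h
40*(p(g) - 139) = 40*(6*(3 + 6) - 139) = 40*(6*9 - 139) = 40*(54 - 139) = 40*(-85) = -3400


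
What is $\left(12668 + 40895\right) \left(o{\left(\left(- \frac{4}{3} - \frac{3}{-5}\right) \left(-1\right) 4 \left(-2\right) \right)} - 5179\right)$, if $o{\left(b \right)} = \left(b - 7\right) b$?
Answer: $- \frac{61505910833}{225} \approx -2.7336 \cdot 10^{8}$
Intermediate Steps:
$o{\left(b \right)} = b \left(-7 + b\right)$ ($o{\left(b \right)} = \left(-7 + b\right) b = b \left(-7 + b\right)$)
$\left(12668 + 40895\right) \left(o{\left(\left(- \frac{4}{3} - \frac{3}{-5}\right) \left(-1\right) 4 \left(-2\right) \right)} - 5179\right) = \left(12668 + 40895\right) \left(\left(- \frac{4}{3} - \frac{3}{-5}\right) \left(-1\right) 4 \left(-2\right) \left(-7 + \left(- \frac{4}{3} - \frac{3}{-5}\right) \left(-1\right) 4 \left(-2\right)\right) - 5179\right) = 53563 \left(\left(\left(-4\right) \frac{1}{3} - - \frac{3}{5}\right) \left(-1\right) 4 \left(-2\right) \left(-7 + \left(\left(-4\right) \frac{1}{3} - - \frac{3}{5}\right) \left(-1\right) 4 \left(-2\right)\right) - 5179\right) = 53563 \left(\left(- \frac{4}{3} + \frac{3}{5}\right) \left(-1\right) 4 \left(-2\right) \left(-7 + \left(- \frac{4}{3} + \frac{3}{5}\right) \left(-1\right) 4 \left(-2\right)\right) - 5179\right) = 53563 \left(\left(- \frac{11}{15}\right) \left(-1\right) 4 \left(-2\right) \left(-7 + \left(- \frac{11}{15}\right) \left(-1\right) 4 \left(-2\right)\right) - 5179\right) = 53563 \left(\frac{11}{15} \cdot 4 \left(-2\right) \left(-7 + \frac{11}{15} \cdot 4 \left(-2\right)\right) - 5179\right) = 53563 \left(\frac{44}{15} \left(-2\right) \left(-7 + \frac{44}{15} \left(-2\right)\right) - 5179\right) = 53563 \left(- \frac{88 \left(-7 - \frac{88}{15}\right)}{15} - 5179\right) = 53563 \left(\left(- \frac{88}{15}\right) \left(- \frac{193}{15}\right) - 5179\right) = 53563 \left(\frac{16984}{225} - 5179\right) = 53563 \left(- \frac{1148291}{225}\right) = - \frac{61505910833}{225}$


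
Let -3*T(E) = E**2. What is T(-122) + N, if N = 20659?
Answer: 47093/3 ≈ 15698.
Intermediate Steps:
T(E) = -E**2/3
T(-122) + N = -1/3*(-122)**2 + 20659 = -1/3*14884 + 20659 = -14884/3 + 20659 = 47093/3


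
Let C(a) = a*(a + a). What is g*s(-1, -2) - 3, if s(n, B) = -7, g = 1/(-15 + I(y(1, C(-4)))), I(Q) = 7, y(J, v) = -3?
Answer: -17/8 ≈ -2.1250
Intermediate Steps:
C(a) = 2*a² (C(a) = a*(2*a) = 2*a²)
g = -⅛ (g = 1/(-15 + 7) = 1/(-8) = -⅛ ≈ -0.12500)
g*s(-1, -2) - 3 = -⅛*(-7) - 3 = 7/8 - 3 = -17/8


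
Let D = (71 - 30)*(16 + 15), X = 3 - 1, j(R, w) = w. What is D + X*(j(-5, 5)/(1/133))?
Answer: 2601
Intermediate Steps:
X = 2
D = 1271 (D = 41*31 = 1271)
D + X*(j(-5, 5)/(1/133)) = 1271 + 2*(5/(1/133)) = 1271 + 2*(5*133) = 1271 + 2*665 = 1271 + 1330 = 2601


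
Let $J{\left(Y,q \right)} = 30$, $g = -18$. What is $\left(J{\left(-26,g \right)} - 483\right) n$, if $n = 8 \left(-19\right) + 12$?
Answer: $63420$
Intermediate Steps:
$n = -140$ ($n = -152 + 12 = -140$)
$\left(J{\left(-26,g \right)} - 483\right) n = \left(30 - 483\right) \left(-140\right) = \left(-453\right) \left(-140\right) = 63420$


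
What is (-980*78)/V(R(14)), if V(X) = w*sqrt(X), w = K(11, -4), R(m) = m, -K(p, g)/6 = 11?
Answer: 910*sqrt(14)/11 ≈ 309.54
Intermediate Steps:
K(p, g) = -66 (K(p, g) = -6*11 = -66)
w = -66
V(X) = -66*sqrt(X)
(-980*78)/V(R(14)) = (-980*78)/((-66*sqrt(14))) = -(-910)*sqrt(14)/11 = 910*sqrt(14)/11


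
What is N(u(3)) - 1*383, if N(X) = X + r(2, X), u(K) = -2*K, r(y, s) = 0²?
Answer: -389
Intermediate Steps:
r(y, s) = 0
N(X) = X (N(X) = X + 0 = X)
N(u(3)) - 1*383 = -2*3 - 1*383 = -6 - 383 = -389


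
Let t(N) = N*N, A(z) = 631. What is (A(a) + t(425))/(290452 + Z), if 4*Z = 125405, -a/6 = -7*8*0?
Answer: 725024/1287213 ≈ 0.56325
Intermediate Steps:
a = 0 (a = -6*(-7*8)*0 = -(-336)*0 = -6*0 = 0)
Z = 125405/4 (Z = (¼)*125405 = 125405/4 ≈ 31351.)
t(N) = N²
(A(a) + t(425))/(290452 + Z) = (631 + 425²)/(290452 + 125405/4) = (631 + 180625)/(1287213/4) = 181256*(4/1287213) = 725024/1287213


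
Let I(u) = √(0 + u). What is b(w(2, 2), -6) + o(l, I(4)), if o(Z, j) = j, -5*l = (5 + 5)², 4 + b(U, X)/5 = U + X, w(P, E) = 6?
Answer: -18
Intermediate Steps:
I(u) = √u
b(U, X) = -20 + 5*U + 5*X (b(U, X) = -20 + 5*(U + X) = -20 + (5*U + 5*X) = -20 + 5*U + 5*X)
l = -20 (l = -(5 + 5)²/5 = -⅕*10² = -⅕*100 = -20)
b(w(2, 2), -6) + o(l, I(4)) = (-20 + 5*6 + 5*(-6)) + √4 = (-20 + 30 - 30) + 2 = -20 + 2 = -18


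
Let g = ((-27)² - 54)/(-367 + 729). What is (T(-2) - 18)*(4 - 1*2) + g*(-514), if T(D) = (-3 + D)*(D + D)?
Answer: -172751/181 ≈ -954.43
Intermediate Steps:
T(D) = 2*D*(-3 + D) (T(D) = (-3 + D)*(2*D) = 2*D*(-3 + D))
g = 675/362 (g = (729 - 54)/362 = 675*(1/362) = 675/362 ≈ 1.8646)
(T(-2) - 18)*(4 - 1*2) + g*(-514) = (2*(-2)*(-3 - 2) - 18)*(4 - 1*2) + (675/362)*(-514) = (2*(-2)*(-5) - 18)*(4 - 2) - 173475/181 = (20 - 18)*2 - 173475/181 = 2*2 - 173475/181 = 4 - 173475/181 = -172751/181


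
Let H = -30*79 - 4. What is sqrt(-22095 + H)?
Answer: I*sqrt(24469) ≈ 156.43*I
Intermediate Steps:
H = -2374 (H = -2370 - 4 = -2374)
sqrt(-22095 + H) = sqrt(-22095 - 2374) = sqrt(-24469) = I*sqrt(24469)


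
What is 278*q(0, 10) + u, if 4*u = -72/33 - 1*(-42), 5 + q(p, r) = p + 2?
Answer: -18129/22 ≈ -824.04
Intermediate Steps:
q(p, r) = -3 + p (q(p, r) = -5 + (p + 2) = -5 + (2 + p) = -3 + p)
u = 219/22 (u = (-72/33 - 1*(-42))/4 = (-72*1/33 + 42)/4 = (-24/11 + 42)/4 = (¼)*(438/11) = 219/22 ≈ 9.9545)
278*q(0, 10) + u = 278*(-3 + 0) + 219/22 = 278*(-3) + 219/22 = -834 + 219/22 = -18129/22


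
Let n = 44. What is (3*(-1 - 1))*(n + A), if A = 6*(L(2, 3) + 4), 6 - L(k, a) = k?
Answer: -552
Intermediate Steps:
L(k, a) = 6 - k
A = 48 (A = 6*((6 - 1*2) + 4) = 6*((6 - 2) + 4) = 6*(4 + 4) = 6*8 = 48)
(3*(-1 - 1))*(n + A) = (3*(-1 - 1))*(44 + 48) = (3*(-2))*92 = -6*92 = -552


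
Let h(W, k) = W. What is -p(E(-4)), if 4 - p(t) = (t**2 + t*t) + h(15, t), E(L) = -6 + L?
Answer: 211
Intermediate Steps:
p(t) = -11 - 2*t**2 (p(t) = 4 - ((t**2 + t*t) + 15) = 4 - ((t**2 + t**2) + 15) = 4 - (2*t**2 + 15) = 4 - (15 + 2*t**2) = 4 + (-15 - 2*t**2) = -11 - 2*t**2)
-p(E(-4)) = -(-11 - 2*(-6 - 4)**2) = -(-11 - 2*(-10)**2) = -(-11 - 2*100) = -(-11 - 200) = -1*(-211) = 211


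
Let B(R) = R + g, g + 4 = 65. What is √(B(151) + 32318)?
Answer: √32530 ≈ 180.36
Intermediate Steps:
g = 61 (g = -4 + 65 = 61)
B(R) = 61 + R (B(R) = R + 61 = 61 + R)
√(B(151) + 32318) = √((61 + 151) + 32318) = √(212 + 32318) = √32530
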